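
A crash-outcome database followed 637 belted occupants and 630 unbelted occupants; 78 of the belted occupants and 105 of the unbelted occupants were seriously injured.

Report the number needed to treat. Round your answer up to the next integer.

risk, belted occupants = 78/637 = 0.122449
risk, unbelted occupants = 105/630 = 0.166667
absolute risk difference = 0.044218
1 / 0.044218 = 22.615 → round up → 23

NNT: 23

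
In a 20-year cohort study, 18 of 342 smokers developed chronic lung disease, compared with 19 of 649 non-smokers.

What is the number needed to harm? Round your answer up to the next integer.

risk, smokers = 18/342 = 0.052632
risk, non-smokers = 19/649 = 0.029276
absolute risk difference = 0.023356
1 / 0.023356 = 42.816 → round up → 43

43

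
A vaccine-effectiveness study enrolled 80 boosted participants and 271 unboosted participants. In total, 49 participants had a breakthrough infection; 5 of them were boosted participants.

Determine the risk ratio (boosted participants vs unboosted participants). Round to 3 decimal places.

boosted participants without the outcome: 80 − 5 = 75
unboosted participants with the outcome: 49 − 5 = 44
unboosted participants without the outcome: 271 − 44 = 227
risk, boosted participants = 5/80 = 0.0625
risk, unboosted participants = 44/271 = 0.1624
RR = 0.0625 / 0.1624 = 0.385

0.385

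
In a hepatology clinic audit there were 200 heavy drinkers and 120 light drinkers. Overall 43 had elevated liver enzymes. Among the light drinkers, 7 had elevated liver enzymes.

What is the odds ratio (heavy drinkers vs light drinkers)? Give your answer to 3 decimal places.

heavy drinkers with the outcome: 43 − 7 = 36
heavy drinkers without the outcome: 200 − 36 = 164
light drinkers without the outcome: 120 − 7 = 113
OR = (36 × 113) / (164 × 7) = 4068/1148 ≈ 3.544

OR ≈ 3.544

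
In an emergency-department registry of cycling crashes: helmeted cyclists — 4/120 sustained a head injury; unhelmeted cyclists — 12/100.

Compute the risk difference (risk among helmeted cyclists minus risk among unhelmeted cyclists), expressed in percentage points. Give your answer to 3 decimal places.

risk, helmeted cyclists = 4/120 = 0.03333
risk, unhelmeted cyclists = 12/100 = 0.12000
risk difference = 0.03333 − 0.12000 = -0.08667 → -8.667 percentage points

-8.667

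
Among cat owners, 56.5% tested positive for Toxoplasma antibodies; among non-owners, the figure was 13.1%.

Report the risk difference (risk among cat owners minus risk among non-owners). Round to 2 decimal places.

risk difference = 0.5650 − 0.1310 = 0.43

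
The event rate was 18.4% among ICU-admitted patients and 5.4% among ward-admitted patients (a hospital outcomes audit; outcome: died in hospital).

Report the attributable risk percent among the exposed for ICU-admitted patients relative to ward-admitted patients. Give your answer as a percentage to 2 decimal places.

AR% = (0.1840 − 0.0540) / 0.1840 = 0.7065 → 70.65%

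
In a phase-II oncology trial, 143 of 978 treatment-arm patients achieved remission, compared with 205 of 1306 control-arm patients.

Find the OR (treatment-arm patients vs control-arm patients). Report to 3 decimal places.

OR = (143 × 1101) / (835 × 205) = 157443/171175 ≈ 0.920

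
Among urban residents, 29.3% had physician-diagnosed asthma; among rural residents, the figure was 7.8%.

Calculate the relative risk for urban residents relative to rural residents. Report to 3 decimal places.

RR = 0.2930 / 0.0780 = 3.756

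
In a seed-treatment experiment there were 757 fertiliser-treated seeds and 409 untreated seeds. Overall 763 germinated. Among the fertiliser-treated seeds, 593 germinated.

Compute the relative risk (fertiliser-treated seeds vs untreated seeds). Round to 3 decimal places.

1.885

fertiliser-treated seeds without the outcome: 757 − 593 = 164
untreated seeds with the outcome: 763 − 593 = 170
untreated seeds without the outcome: 409 − 170 = 239
risk, fertiliser-treated seeds = 593/757 = 0.7834
risk, untreated seeds = 170/409 = 0.4156
RR = 0.7834 / 0.4156 = 1.885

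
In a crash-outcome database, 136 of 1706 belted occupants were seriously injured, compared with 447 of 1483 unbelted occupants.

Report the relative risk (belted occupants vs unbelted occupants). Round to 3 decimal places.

risk, belted occupants = 136/1706 = 0.0797
risk, unbelted occupants = 447/1483 = 0.3014
RR = 0.0797 / 0.3014 = 0.264

0.264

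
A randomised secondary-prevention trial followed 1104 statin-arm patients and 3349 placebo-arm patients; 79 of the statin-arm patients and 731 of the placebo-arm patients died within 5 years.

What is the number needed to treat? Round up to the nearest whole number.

risk, statin-arm patients = 79/1104 = 0.071558
risk, placebo-arm patients = 731/3349 = 0.218274
absolute risk difference = 0.146716
1 / 0.146716 = 6.816 → round up → 7

NNT ≈ 7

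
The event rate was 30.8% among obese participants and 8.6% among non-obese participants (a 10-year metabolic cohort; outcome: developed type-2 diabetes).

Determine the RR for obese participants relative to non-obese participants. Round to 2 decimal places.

RR = 0.3080 / 0.0860 = 3.58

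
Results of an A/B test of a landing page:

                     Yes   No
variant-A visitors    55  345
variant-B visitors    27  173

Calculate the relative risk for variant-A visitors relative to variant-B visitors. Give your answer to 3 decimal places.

1.019

risk, variant-A visitors = 55/400 = 0.1375
risk, variant-B visitors = 27/200 = 0.1350
RR = 0.1375 / 0.1350 = 1.019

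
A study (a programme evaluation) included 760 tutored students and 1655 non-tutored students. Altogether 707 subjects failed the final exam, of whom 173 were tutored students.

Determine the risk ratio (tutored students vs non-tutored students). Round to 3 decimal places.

tutored students without the outcome: 760 − 173 = 587
non-tutored students with the outcome: 707 − 173 = 534
non-tutored students without the outcome: 1655 − 534 = 1121
risk, tutored students = 173/760 = 0.2276
risk, non-tutored students = 534/1655 = 0.3227
RR = 0.2276 / 0.3227 = 0.705

0.705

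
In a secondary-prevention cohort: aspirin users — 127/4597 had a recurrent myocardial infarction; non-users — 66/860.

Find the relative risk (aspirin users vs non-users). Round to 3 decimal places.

risk, aspirin users = 127/4597 = 0.02763
risk, non-users = 66/860 = 0.07674
RR = 0.02763 / 0.07674 = 0.360

0.360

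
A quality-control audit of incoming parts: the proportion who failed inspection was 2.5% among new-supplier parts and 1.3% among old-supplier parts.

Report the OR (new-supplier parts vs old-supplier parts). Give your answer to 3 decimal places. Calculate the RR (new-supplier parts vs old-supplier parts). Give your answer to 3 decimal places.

OR = 1.947; RR = 1.923

odds, new-supplier parts = 0.02500/0.97500 = 0.02564
odds, old-supplier parts = 0.01300/0.98700 = 0.01317
OR = 0.02564 / 0.01317 = 1.947
RR = 0.02500 / 0.01300 = 1.923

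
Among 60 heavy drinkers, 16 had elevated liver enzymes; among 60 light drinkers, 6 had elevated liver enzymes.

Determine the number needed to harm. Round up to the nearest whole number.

risk, heavy drinkers = 16/60 = 0.266667
risk, light drinkers = 6/60 = 0.100000
absolute risk difference = 0.166667
1 / 0.166667 = 6.000 → round up → 6

NNH: 6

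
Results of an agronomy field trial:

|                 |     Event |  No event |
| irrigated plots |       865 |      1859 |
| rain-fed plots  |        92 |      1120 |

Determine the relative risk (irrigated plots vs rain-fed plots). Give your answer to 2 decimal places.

risk, irrigated plots = 865/2724 = 0.3175
risk, rain-fed plots = 92/1212 = 0.0759
RR = 0.3175 / 0.0759 = 4.18

4.18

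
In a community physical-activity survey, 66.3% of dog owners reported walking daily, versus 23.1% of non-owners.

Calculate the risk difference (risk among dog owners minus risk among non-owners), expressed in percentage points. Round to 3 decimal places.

RD ≈ 43.200

risk difference = 0.6630 − 0.2310 = 0.4320 → 43.200 percentage points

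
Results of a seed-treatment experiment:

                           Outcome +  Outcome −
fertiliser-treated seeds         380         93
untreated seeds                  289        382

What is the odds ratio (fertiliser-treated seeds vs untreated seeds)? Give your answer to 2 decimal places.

OR = (380 × 382) / (93 × 289) = 145160/26877 ≈ 5.40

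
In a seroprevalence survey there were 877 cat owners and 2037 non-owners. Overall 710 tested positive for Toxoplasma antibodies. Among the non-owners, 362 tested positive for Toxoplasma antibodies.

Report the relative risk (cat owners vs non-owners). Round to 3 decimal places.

RR: 2.233

cat owners with the outcome: 710 − 362 = 348
cat owners without the outcome: 877 − 348 = 529
non-owners without the outcome: 2037 − 362 = 1675
risk, cat owners = 348/877 = 0.3968
risk, non-owners = 362/2037 = 0.1777
RR = 0.3968 / 0.1777 = 2.233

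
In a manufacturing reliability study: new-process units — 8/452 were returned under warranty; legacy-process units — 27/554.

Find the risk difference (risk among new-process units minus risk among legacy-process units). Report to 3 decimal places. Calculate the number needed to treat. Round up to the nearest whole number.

risk, new-process units = 8/452 = 0.01770
risk, legacy-process units = 27/554 = 0.04874
risk difference = 0.01770 − 0.04874 = -0.031
absolute risk difference = 0.031037
1 / 0.031037 = 32.220 → round up → 33

RD = -0.031; NNT = 33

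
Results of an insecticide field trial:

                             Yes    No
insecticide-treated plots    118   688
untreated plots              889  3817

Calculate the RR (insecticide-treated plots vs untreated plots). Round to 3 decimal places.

risk, insecticide-treated plots = 118/806 = 0.1464
risk, untreated plots = 889/4706 = 0.1889
RR = 0.1464 / 0.1889 = 0.775

RR = 0.775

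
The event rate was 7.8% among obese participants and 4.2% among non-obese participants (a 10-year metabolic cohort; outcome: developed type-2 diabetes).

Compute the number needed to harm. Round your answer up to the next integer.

absolute risk difference = 0.036000
1 / 0.036000 = 27.778 → round up → 28

NNH: 28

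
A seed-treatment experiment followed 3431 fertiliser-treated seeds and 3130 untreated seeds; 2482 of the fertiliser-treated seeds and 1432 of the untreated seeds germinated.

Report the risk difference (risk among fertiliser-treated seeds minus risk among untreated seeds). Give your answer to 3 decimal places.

RD ≈ 0.266

risk, fertiliser-treated seeds = 2482/3431 = 0.7234
risk, untreated seeds = 1432/3130 = 0.4575
risk difference = 0.7234 − 0.4575 = 0.266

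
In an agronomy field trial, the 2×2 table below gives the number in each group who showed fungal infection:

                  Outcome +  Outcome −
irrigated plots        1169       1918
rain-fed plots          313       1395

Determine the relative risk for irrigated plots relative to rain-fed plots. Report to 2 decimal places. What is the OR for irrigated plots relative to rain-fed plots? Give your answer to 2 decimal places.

RR = 2.07; OR = 2.72

risk, irrigated plots = 1169/3087 = 0.3787
risk, rain-fed plots = 313/1708 = 0.1833
RR = 0.3787 / 0.1833 = 2.07
odds, irrigated plots = 1169/1918 = 0.6095
odds, rain-fed plots = 313/1395 = 0.2244
OR = 0.6095 / 0.2244 = 2.72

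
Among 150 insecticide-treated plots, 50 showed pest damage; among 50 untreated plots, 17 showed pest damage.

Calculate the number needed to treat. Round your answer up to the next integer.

150

risk, insecticide-treated plots = 50/150 = 0.333333
risk, untreated plots = 17/50 = 0.340000
absolute risk difference = 0.006667
1 / 0.006667 = 149.993 → round up → 150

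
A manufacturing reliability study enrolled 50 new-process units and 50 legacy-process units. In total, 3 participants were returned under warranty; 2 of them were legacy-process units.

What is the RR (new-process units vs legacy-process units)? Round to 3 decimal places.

new-process units with the outcome: 3 − 2 = 1
new-process units without the outcome: 50 − 1 = 49
legacy-process units without the outcome: 50 − 2 = 48
risk, new-process units = 1/50 = 0.02000
risk, legacy-process units = 2/50 = 0.04000
RR = 0.02000 / 0.04000 = 0.500

RR: 0.500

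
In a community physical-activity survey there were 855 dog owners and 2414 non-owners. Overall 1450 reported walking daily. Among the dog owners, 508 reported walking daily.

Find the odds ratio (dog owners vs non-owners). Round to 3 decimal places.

2.288

dog owners without the outcome: 855 − 508 = 347
non-owners with the outcome: 1450 − 508 = 942
non-owners without the outcome: 2414 − 942 = 1472
odds, dog owners = 508/347 = 1.4640
odds, non-owners = 942/1472 = 0.6399
OR = 1.4640 / 0.6399 = 2.288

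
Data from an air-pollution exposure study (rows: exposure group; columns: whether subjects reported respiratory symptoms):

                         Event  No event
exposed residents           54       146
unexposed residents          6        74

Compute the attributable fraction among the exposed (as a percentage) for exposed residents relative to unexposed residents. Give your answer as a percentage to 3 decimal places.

risk, exposed residents = 54/200 = 0.2700
risk, unexposed residents = 6/80 = 0.0750
AR% = (0.2700 − 0.0750) / 0.2700 = 0.7222 → 72.222%

72.222%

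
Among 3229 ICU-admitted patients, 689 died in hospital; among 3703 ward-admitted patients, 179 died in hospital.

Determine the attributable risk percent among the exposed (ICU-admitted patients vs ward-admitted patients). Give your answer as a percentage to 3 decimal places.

risk, ICU-admitted patients = 689/3229 = 0.21338
risk, ward-admitted patients = 179/3703 = 0.04834
AR% = (0.21338 − 0.04834) / 0.21338 = 0.7735 → 77.346%

AR% ≈ 77.346%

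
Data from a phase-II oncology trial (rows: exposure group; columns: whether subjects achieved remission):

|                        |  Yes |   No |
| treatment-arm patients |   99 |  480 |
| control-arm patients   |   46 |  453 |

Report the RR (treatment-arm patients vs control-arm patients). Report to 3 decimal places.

1.855

risk, treatment-arm patients = 99/579 = 0.1710
risk, control-arm patients = 46/499 = 0.0922
RR = 0.1710 / 0.0922 = 1.855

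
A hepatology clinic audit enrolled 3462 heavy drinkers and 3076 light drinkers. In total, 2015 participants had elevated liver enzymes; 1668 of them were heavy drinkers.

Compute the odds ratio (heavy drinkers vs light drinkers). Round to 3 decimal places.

OR = 7.312

heavy drinkers without the outcome: 3462 − 1668 = 1794
light drinkers with the outcome: 2015 − 1668 = 347
light drinkers without the outcome: 3076 − 347 = 2729
OR = (1668 × 2729) / (1794 × 347) = 4551972/622518 ≈ 7.312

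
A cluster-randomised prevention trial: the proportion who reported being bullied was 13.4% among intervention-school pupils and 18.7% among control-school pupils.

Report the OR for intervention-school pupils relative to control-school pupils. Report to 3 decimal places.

odds, intervention-school pupils = 0.1340/0.8660 = 0.1547
odds, control-school pupils = 0.1870/0.8130 = 0.2300
OR = 0.1547 / 0.2300 = 0.673

0.673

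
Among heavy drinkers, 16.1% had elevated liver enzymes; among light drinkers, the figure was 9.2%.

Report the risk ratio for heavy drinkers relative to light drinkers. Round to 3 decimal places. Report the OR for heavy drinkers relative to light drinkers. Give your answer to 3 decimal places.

RR = 1.750; OR = 1.894

RR = 0.1610 / 0.0920 = 1.750
odds, heavy drinkers = 0.1610/0.8390 = 0.1919
odds, light drinkers = 0.0920/0.9080 = 0.1013
OR = 0.1919 / 0.1013 = 1.894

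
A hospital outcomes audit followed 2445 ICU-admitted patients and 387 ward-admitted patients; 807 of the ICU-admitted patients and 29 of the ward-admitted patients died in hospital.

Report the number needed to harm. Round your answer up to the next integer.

NNH: 4

risk, ICU-admitted patients = 807/2445 = 0.330061
risk, ward-admitted patients = 29/387 = 0.074935
absolute risk difference = 0.255126
1 / 0.255126 = 3.920 → round up → 4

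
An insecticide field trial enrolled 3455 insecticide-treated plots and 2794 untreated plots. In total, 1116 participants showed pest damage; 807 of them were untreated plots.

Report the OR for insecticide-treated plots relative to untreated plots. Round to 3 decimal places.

insecticide-treated plots with the outcome: 1116 − 807 = 309
insecticide-treated plots without the outcome: 3455 − 309 = 3146
untreated plots without the outcome: 2794 − 807 = 1987
odds, insecticide-treated plots = 309/3146 = 0.0982
odds, untreated plots = 807/1987 = 0.4061
OR = 0.0982 / 0.4061 = 0.242

OR ≈ 0.242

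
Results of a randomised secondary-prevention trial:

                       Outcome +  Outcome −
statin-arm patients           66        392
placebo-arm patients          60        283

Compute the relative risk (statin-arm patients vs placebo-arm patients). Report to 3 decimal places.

RR = 0.824

risk, statin-arm patients = 66/458 = 0.1441
risk, placebo-arm patients = 60/343 = 0.1749
RR = 0.1441 / 0.1749 = 0.824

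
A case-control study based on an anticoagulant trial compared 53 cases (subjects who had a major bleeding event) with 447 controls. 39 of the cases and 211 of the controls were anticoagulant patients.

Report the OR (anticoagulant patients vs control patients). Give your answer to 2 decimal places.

3.12

odds, anticoagulant patients = 39/211 = 0.1848
odds, control patients = 14/236 = 0.0593
OR = 0.1848 / 0.0593 = 3.12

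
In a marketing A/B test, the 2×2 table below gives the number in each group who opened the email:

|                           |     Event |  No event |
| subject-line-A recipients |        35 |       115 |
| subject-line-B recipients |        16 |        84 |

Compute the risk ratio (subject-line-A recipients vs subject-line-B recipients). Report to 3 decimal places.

1.458

risk, subject-line-A recipients = 35/150 = 0.2333
risk, subject-line-B recipients = 16/100 = 0.1600
RR = 0.2333 / 0.1600 = 1.458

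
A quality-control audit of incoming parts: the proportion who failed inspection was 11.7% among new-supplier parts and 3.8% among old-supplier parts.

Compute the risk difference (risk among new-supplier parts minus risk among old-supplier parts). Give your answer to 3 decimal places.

risk difference = 0.11700 − 0.03800 = 0.079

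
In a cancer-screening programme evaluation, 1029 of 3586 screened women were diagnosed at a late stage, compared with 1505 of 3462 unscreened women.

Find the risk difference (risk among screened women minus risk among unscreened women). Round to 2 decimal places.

risk, screened women = 1029/3586 = 0.2869
risk, unscreened women = 1505/3462 = 0.4347
risk difference = 0.2869 − 0.4347 = -0.15

-0.15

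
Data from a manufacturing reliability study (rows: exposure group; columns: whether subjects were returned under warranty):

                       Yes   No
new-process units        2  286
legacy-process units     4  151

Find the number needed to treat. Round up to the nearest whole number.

risk, new-process units = 2/288 = 0.006944
risk, legacy-process units = 4/155 = 0.025806
absolute risk difference = 0.018862
1 / 0.018862 = 53.017 → round up → 54

54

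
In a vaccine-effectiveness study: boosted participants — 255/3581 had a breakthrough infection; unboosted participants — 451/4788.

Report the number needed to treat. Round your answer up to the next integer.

risk, boosted participants = 255/3581 = 0.071209
risk, unboosted participants = 451/4788 = 0.094194
absolute risk difference = 0.022985
1 / 0.022985 = 43.507 → round up → 44

44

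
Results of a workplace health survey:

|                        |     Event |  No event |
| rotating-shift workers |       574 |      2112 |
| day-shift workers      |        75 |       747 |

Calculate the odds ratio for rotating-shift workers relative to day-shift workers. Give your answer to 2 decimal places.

OR = (574 × 747) / (2112 × 75) = 428778/158400 ≈ 2.71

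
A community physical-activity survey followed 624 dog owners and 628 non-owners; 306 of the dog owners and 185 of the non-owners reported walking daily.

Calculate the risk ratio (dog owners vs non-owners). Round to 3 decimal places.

risk, dog owners = 306/624 = 0.4904
risk, non-owners = 185/628 = 0.2946
RR = 0.4904 / 0.2946 = 1.665

1.665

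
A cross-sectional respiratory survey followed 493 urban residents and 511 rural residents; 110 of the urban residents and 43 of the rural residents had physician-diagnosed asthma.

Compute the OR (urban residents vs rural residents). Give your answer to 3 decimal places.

OR = (110 × 468) / (383 × 43) = 51480/16469 ≈ 3.126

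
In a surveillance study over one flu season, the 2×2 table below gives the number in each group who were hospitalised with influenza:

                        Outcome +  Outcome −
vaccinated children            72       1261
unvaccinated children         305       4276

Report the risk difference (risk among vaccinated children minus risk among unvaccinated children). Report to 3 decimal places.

risk, vaccinated children = 72/1333 = 0.0540
risk, unvaccinated children = 305/4581 = 0.0666
risk difference = 0.0540 − 0.0666 = -0.013

RD: -0.013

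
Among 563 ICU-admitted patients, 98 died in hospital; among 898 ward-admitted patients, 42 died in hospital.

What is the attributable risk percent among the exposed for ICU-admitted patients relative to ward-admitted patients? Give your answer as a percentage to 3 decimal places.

73.131%

risk, ICU-admitted patients = 98/563 = 0.17407
risk, ward-admitted patients = 42/898 = 0.04677
AR% = (0.17407 − 0.04677) / 0.17407 = 0.7313 → 73.131%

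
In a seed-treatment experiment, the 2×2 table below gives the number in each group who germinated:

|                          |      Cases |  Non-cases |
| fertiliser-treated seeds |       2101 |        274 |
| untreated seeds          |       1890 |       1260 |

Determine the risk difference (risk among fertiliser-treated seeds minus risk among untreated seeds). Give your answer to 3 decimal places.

0.285

risk, fertiliser-treated seeds = 2101/2375 = 0.8846
risk, untreated seeds = 1890/3150 = 0.6000
risk difference = 0.8846 − 0.6000 = 0.285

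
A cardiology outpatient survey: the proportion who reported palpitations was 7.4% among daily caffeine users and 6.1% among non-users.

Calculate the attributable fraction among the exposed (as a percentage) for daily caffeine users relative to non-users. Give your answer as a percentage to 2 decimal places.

AR% = (0.0740 − 0.0610) / 0.0740 = 0.1757 → 17.57%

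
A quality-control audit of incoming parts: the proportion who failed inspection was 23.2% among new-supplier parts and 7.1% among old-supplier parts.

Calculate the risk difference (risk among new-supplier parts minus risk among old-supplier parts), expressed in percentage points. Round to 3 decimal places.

RD: 16.100

risk difference = 0.2320 − 0.0710 = 0.1610 → 16.100 percentage points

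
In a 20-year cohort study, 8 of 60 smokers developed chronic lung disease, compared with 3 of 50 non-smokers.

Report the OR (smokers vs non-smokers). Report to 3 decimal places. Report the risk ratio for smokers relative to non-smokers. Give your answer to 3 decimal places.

OR = 2.410; RR = 2.222

OR = (8 × 47) / (52 × 3) = 376/156 ≈ 2.410
risk, smokers = 8/60 = 0.1333
risk, non-smokers = 3/50 = 0.0600
RR = 0.1333 / 0.0600 = 2.222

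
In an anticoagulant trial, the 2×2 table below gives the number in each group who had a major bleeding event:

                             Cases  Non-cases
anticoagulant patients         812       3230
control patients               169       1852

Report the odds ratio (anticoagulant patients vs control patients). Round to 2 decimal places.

OR = (812 × 1852) / (3230 × 169) = 1503824/545870 ≈ 2.75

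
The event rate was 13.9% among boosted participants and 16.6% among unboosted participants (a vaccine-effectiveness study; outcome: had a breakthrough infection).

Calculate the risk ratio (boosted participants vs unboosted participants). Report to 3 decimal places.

RR = 0.1390 / 0.1660 = 0.837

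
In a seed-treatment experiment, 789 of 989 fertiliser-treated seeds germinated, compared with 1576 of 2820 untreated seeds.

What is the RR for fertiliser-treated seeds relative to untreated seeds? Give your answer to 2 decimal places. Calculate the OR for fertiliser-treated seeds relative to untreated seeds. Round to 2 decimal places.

RR = 1.43; OR = 3.11

risk, fertiliser-treated seeds = 789/989 = 0.7978
risk, untreated seeds = 1576/2820 = 0.5589
RR = 0.7978 / 0.5589 = 1.43
odds, fertiliser-treated seeds = 789/200 = 3.9450
odds, untreated seeds = 1576/1244 = 1.2669
OR = 3.9450 / 1.2669 = 3.11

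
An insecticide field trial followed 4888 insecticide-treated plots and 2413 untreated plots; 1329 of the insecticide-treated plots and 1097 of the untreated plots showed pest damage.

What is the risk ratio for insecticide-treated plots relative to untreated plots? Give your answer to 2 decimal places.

RR = 0.60

risk, insecticide-treated plots = 1329/4888 = 0.2719
risk, untreated plots = 1097/2413 = 0.4546
RR = 0.2719 / 0.4546 = 0.60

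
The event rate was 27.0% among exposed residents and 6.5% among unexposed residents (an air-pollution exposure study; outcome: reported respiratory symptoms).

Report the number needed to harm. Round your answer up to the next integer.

absolute risk difference = 0.205000
1 / 0.205000 = 4.878 → round up → 5

NNH ≈ 5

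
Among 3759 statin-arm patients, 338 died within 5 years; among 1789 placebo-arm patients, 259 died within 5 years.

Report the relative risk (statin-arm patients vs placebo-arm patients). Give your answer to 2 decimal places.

risk, statin-arm patients = 338/3759 = 0.0899
risk, placebo-arm patients = 259/1789 = 0.1448
RR = 0.0899 / 0.1448 = 0.62

0.62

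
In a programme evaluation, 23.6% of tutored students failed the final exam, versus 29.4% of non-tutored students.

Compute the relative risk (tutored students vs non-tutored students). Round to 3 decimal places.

RR = 0.2360 / 0.2940 = 0.803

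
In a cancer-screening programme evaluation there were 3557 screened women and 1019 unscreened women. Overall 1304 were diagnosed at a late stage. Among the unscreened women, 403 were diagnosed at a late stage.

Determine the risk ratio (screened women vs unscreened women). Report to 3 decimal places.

screened women with the outcome: 1304 − 403 = 901
screened women without the outcome: 3557 − 901 = 2656
unscreened women without the outcome: 1019 − 403 = 616
risk, screened women = 901/3557 = 0.2533
risk, unscreened women = 403/1019 = 0.3955
RR = 0.2533 / 0.3955 = 0.640

RR: 0.640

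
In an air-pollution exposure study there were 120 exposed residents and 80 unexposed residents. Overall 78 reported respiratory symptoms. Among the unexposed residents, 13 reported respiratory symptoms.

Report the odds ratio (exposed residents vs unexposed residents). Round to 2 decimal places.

exposed residents with the outcome: 78 − 13 = 65
exposed residents without the outcome: 120 − 65 = 55
unexposed residents without the outcome: 80 − 13 = 67
odds, exposed residents = 65/55 = 1.1818
odds, unexposed residents = 13/67 = 0.1940
OR = 1.1818 / 0.1940 = 6.09

6.09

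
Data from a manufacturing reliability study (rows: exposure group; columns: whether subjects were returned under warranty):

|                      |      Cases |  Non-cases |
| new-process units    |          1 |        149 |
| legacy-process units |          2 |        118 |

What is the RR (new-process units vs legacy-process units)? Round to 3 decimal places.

0.400

risk, new-process units = 1/150 = 0.00667
risk, legacy-process units = 2/120 = 0.01667
RR = 0.00667 / 0.01667 = 0.400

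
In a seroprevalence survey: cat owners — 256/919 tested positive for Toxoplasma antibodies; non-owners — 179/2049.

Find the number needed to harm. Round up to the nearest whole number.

NNH ≈ 6

risk, cat owners = 256/919 = 0.278564
risk, non-owners = 179/2049 = 0.087360
absolute risk difference = 0.191204
1 / 0.191204 = 5.230 → round up → 6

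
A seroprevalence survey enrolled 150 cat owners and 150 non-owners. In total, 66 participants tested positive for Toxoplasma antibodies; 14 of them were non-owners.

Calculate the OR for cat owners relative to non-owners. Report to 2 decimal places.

OR = 5.15

cat owners with the outcome: 66 − 14 = 52
cat owners without the outcome: 150 − 52 = 98
non-owners without the outcome: 150 − 14 = 136
OR = (52 × 136) / (98 × 14) = 7072/1372 ≈ 5.15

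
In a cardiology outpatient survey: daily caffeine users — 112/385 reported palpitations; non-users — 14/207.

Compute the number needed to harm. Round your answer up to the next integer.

risk, daily caffeine users = 112/385 = 0.290909
risk, non-users = 14/207 = 0.067633
absolute risk difference = 0.223276
1 / 0.223276 = 4.479 → round up → 5

5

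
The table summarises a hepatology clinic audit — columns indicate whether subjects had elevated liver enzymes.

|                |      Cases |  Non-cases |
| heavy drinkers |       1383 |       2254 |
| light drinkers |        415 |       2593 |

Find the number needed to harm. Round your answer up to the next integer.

risk, heavy drinkers = 1383/3637 = 0.380258
risk, light drinkers = 415/3008 = 0.137965
absolute risk difference = 0.242293
1 / 0.242293 = 4.127 → round up → 5

NNH: 5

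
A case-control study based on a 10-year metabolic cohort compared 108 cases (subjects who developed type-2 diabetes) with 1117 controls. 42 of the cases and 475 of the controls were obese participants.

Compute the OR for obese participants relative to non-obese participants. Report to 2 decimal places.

OR = (42 × 642) / (475 × 66) = 26964/31350 ≈ 0.86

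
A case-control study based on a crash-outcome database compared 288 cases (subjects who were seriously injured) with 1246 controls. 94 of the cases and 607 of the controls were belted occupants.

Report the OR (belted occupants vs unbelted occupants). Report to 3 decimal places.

OR = (94 × 639) / (607 × 194) = 60066/117758 ≈ 0.510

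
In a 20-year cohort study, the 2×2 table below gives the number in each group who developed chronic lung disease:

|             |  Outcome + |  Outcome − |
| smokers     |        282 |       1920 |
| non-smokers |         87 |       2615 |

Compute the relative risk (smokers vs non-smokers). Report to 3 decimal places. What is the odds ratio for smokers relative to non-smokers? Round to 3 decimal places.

RR = 3.977; OR = 4.415

risk, smokers = 282/2202 = 0.12807
risk, non-smokers = 87/2702 = 0.03220
RR = 0.12807 / 0.03220 = 3.977
OR = (282 × 2615) / (1920 × 87) = 737430/167040 ≈ 4.415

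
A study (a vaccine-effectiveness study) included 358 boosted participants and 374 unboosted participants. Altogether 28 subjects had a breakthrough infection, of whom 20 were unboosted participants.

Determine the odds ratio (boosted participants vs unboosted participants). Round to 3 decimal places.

boosted participants with the outcome: 28 − 20 = 8
boosted participants without the outcome: 358 − 8 = 350
unboosted participants without the outcome: 374 − 20 = 354
OR = (8 × 354) / (350 × 20) = 2832/7000 ≈ 0.405

OR: 0.405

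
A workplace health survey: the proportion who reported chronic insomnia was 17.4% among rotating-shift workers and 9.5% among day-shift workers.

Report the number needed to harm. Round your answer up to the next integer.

NNH ≈ 13

absolute risk difference = 0.079000
1 / 0.079000 = 12.658 → round up → 13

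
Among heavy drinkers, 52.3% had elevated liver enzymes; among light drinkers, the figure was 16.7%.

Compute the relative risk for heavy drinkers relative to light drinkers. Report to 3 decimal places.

RR = 0.5230 / 0.1670 = 3.132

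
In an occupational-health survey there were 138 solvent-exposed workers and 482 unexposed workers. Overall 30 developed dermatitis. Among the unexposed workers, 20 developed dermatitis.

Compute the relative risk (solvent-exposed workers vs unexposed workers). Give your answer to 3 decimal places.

RR: 1.746

solvent-exposed workers with the outcome: 30 − 20 = 10
solvent-exposed workers without the outcome: 138 − 10 = 128
unexposed workers without the outcome: 482 − 20 = 462
risk, solvent-exposed workers = 10/138 = 0.07246
risk, unexposed workers = 20/482 = 0.04149
RR = 0.07246 / 0.04149 = 1.746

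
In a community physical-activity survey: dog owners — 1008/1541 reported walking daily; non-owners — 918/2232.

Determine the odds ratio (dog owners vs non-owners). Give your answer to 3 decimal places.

odds, dog owners = 1008/533 = 1.8912
odds, non-owners = 918/1314 = 0.6986
OR = 1.8912 / 0.6986 = 2.707

OR = 2.707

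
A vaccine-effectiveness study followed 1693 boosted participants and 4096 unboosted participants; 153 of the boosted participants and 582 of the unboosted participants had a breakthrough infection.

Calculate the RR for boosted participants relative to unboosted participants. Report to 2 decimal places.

risk, boosted participants = 153/1693 = 0.0904
risk, unboosted participants = 582/4096 = 0.1421
RR = 0.0904 / 0.1421 = 0.64

RR ≈ 0.64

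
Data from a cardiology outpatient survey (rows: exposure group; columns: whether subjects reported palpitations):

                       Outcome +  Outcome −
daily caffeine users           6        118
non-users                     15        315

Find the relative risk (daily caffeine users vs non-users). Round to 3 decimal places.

RR = 1.065

risk, daily caffeine users = 6/124 = 0.04839
risk, non-users = 15/330 = 0.04545
RR = 0.04839 / 0.04545 = 1.065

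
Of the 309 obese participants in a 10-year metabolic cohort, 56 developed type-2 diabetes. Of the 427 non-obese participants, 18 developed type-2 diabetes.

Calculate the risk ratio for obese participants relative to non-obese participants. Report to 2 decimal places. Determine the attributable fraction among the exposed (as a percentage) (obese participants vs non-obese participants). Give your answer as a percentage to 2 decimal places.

RR = 4.30; AR% = 76.74%

risk, obese participants = 56/309 = 0.18123
risk, non-obese participants = 18/427 = 0.04215
RR = 0.18123 / 0.04215 = 4.30
AR% = (0.18123 − 0.04215) / 0.18123 = 0.7674 → 76.74%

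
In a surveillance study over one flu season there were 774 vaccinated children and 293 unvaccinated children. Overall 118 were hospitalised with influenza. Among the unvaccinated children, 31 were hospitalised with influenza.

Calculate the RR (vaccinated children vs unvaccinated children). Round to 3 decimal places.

1.062

vaccinated children with the outcome: 118 − 31 = 87
vaccinated children without the outcome: 774 − 87 = 687
unvaccinated children without the outcome: 293 − 31 = 262
risk, vaccinated children = 87/774 = 0.1124
risk, unvaccinated children = 31/293 = 0.1058
RR = 0.1124 / 0.1058 = 1.062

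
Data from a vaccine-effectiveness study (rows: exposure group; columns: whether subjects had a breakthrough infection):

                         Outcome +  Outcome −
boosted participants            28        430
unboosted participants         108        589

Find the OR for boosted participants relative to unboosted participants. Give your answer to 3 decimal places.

OR = (28 × 589) / (430 × 108) = 16492/46440 ≈ 0.355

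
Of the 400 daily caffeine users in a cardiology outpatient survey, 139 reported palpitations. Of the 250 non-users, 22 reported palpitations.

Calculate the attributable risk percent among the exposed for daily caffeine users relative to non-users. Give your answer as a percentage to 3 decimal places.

74.676%

risk, daily caffeine users = 139/400 = 0.3475
risk, non-users = 22/250 = 0.0880
AR% = (0.3475 − 0.0880) / 0.3475 = 0.7468 → 74.676%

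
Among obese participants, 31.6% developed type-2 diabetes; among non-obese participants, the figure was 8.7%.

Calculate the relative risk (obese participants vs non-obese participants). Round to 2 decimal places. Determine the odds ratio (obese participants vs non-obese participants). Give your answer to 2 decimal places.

RR = 0.3160 / 0.0870 = 3.63
odds, obese participants = 0.3160/0.6840 = 0.4620
odds, non-obese participants = 0.0870/0.9130 = 0.0953
OR = 0.4620 / 0.0953 = 4.85

RR = 3.63; OR = 4.85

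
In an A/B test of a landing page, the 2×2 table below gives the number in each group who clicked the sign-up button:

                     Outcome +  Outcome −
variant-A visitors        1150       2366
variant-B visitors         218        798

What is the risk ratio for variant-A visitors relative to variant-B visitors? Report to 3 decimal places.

risk, variant-A visitors = 1150/3516 = 0.3271
risk, variant-B visitors = 218/1016 = 0.2146
RR = 0.3271 / 0.2146 = 1.524

RR: 1.524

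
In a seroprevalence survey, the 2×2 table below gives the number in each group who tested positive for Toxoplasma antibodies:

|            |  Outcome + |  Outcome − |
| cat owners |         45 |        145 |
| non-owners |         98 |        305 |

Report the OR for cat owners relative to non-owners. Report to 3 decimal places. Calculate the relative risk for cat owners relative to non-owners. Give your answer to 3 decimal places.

OR = 0.966; RR = 0.974

OR = (45 × 305) / (145 × 98) = 13725/14210 ≈ 0.966
risk, cat owners = 45/190 = 0.2368
risk, non-owners = 98/403 = 0.2432
RR = 0.2368 / 0.2432 = 0.974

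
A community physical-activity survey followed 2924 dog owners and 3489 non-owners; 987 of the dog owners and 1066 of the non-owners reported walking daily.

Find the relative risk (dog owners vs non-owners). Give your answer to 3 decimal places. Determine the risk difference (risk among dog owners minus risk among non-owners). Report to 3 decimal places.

RR = 1.105; RD = 0.032

risk, dog owners = 987/2924 = 0.3376
risk, non-owners = 1066/3489 = 0.3055
RR = 0.3376 / 0.3055 = 1.105
risk difference = 0.3376 − 0.3055 = 0.032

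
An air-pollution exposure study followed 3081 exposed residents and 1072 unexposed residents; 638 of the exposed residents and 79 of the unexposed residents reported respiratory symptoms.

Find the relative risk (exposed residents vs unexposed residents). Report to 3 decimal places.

risk, exposed residents = 638/3081 = 0.2071
risk, unexposed residents = 79/1072 = 0.0737
RR = 0.2071 / 0.0737 = 2.810

2.810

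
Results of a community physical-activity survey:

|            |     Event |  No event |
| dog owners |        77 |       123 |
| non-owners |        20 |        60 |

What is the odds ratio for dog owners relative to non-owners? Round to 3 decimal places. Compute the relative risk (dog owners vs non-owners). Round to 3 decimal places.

odds, dog owners = 77/123 = 0.6260
odds, non-owners = 20/60 = 0.3333
OR = 0.6260 / 0.3333 = 1.878
risk, dog owners = 77/200 = 0.3850
risk, non-owners = 20/80 = 0.2500
RR = 0.3850 / 0.2500 = 1.540

OR = 1.878; RR = 1.540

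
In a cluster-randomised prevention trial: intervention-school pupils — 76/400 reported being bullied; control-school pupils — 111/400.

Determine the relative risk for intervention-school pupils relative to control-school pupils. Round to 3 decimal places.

RR = 0.685

risk, intervention-school pupils = 76/400 = 0.1900
risk, control-school pupils = 111/400 = 0.2775
RR = 0.1900 / 0.2775 = 0.685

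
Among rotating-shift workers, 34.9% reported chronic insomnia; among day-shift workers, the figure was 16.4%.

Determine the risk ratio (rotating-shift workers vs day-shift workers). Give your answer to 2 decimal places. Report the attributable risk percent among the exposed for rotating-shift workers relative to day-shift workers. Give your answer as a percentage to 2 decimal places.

RR = 0.3490 / 0.1640 = 2.13
AR% = (0.3490 − 0.1640) / 0.3490 = 0.5301 → 53.01%

RR = 2.13; AR% = 53.01%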